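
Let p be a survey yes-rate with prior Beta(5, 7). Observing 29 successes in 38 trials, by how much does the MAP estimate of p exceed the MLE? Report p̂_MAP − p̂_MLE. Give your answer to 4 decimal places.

MAP − MLE = -0.0757

Posterior is Beta(34, 16); MAP = (34−1)/(50−2) = 33/48 ≈ 0.68750.
MLE ignores the prior: p̂_MLE = k/n = 29/38 ≈ 0.76316.
Difference = 33/48 − 29/38 = -23/304 ≈ -0.0757.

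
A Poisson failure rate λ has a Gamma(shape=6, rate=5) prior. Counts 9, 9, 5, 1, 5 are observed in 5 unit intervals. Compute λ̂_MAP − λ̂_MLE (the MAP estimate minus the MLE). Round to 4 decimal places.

MAP − MLE = -2.4000

Σxᵢ = 29. Posterior is Gamma(35, 10); MAP = (35−1)/10 = 34/10 ≈ 3.40000.
MLE = x̄ = 29/5 ≈ 5.80000.
Difference = 34/10 − 29/5 = -12/5 ≈ -2.4000.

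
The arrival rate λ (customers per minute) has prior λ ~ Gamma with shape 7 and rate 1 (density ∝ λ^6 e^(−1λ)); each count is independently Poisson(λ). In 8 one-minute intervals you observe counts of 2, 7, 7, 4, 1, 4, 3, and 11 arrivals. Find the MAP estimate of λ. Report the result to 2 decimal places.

Σxᵢ = 2+7+7+4+1+4+3+11 = 39, with n = 8.
Posterior ∝ λ^6e^(−1λ) · λ^39e^(−8λ) = λ^45e^(−9λ), i.e. Gamma(shape=46, rate=9).
The mode of a Gamma(a, b) with a ≥ 1 (shape–rate) is (a−1)/b = 45/9 ≈ 5.00.

λ̂_MAP = 5.00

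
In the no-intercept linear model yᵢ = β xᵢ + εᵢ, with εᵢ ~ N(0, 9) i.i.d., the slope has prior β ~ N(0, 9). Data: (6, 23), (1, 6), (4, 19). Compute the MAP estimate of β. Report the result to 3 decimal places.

log p(β | y) = −Σ(yᵢ − βxᵢ)²/(2·9) − β²/(2·9) + const.
Setting the derivative to zero: Σxᵢ(yᵢ − βxᵢ)/9 − β/9 = 0, so β = Σxᵢyᵢ / (Σxᵢ² + σ²/τ²).
Σxᵢyᵢ = 6·23 + 1·6 + 4·19 = 220; Σxᵢ² = 53; σ²/τ² = 1.
β̂_MAP = 220 / (53 + 1) = 220/54 ≈ 4.074.

β̂_MAP = 4.074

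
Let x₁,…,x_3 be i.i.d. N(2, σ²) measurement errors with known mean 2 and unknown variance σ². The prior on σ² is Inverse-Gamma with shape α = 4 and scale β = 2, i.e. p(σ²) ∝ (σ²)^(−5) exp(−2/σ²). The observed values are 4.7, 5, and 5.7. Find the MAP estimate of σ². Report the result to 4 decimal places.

σ̂²_MAP = 2.6138

Sum of squared deviations about the known mean: SS = (4.7−2)² + (5−2)² + (5.7−2)² = 29.98.
The Normal likelihood contributes (σ²)^(−n/2) exp(−SS/(2σ²)), so the posterior is Inverse-Gamma(α + n/2, β + SS/2) = Inverse-Gamma(5.5, 16.99).
The mode of Inverse-Gamma(a, b) is b/(a+1) = 16.99/6.5 ≈ 2.6138.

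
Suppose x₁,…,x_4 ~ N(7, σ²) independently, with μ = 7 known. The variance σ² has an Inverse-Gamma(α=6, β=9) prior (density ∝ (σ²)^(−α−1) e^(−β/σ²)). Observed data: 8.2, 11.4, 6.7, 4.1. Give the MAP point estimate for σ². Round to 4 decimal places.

σ̂²_MAP = 2.6278

Sum of squared deviations about the known mean: SS = (8.2−7)² + (11.4−7)² + (6.7−7)² + (4.1−7)² = 29.3.
The Normal likelihood contributes (σ²)^(−n/2) exp(−SS/(2σ²)), so the posterior is Inverse-Gamma(α + n/2, β + SS/2) = Inverse-Gamma(8, 23.65).
The mode of Inverse-Gamma(a, b) is b/(a+1) = 23.65/9 ≈ 2.6278.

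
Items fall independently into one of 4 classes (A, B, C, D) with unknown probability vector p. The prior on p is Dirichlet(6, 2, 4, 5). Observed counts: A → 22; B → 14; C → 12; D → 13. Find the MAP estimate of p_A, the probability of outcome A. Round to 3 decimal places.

The posterior is Dirichlet(αᵢ + nᵢ) = Dirichlet(28, 16, 16, 18).
For a Dirichlet(a₁,…,a_K) with all aᵢ > 1, the mode has j-th component (aⱼ − 1)/(Σaᵢ − K).
Here Σaᵢ = 78 and K = 4, so p_A = (28 − 1)/(78 − 4) = 27/74 ≈ 0.365.

MAP estimate of p_A = 0.365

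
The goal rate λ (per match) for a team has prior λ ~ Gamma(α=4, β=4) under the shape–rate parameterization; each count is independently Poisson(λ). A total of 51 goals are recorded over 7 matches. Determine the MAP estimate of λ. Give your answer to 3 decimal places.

λ̂_MAP = 4.909

Σxᵢ = 51, n = 7.
Posterior ∝ λ^3e^(−4λ) · λ^51e^(−7λ) = λ^54e^(−11λ), i.e. Gamma(shape=55, rate=11).
The mode of a Gamma(a, b) with a ≥ 1 (shape–rate) is (a−1)/b = 54/11 ≈ 4.909.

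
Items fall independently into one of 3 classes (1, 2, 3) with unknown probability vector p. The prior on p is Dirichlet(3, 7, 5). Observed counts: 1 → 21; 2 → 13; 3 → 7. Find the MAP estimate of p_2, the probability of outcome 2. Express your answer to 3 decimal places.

MAP estimate: 0.358

The posterior is Dirichlet(αᵢ + nᵢ) = Dirichlet(24, 20, 12).
For a Dirichlet(a₁,…,a_K) with all aᵢ > 1, the mode has j-th component (aⱼ − 1)/(Σaᵢ − K).
Here Σaᵢ = 56 and K = 3, so p_2 = (20 − 1)/(56 − 3) = 19/53 ≈ 0.358.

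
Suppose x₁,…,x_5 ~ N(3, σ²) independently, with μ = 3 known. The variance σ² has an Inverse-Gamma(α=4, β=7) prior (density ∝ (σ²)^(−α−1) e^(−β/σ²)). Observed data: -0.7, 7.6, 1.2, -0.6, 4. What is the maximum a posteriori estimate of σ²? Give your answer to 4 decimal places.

σ̂²_MAP = 4.4033

Sum of squared deviations about the known mean: SS = (-0.7−3)² + (7.6−3)² + (1.2−3)² + (-0.6−3)² + (4−3)² = 52.05.
The Normal likelihood contributes (σ²)^(−n/2) exp(−SS/(2σ²)), so the posterior is Inverse-Gamma(α + n/2, β + SS/2) = Inverse-Gamma(6.5, 33.025).
The mode of Inverse-Gamma(a, b) is b/(a+1) = 33.025/7.5 ≈ 4.4033.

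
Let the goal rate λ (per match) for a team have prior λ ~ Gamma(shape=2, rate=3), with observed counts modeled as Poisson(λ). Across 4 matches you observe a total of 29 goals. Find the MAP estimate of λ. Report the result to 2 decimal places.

λ̂_MAP = 4.29

Σxᵢ = 29, n = 4.
Posterior ∝ λe^(−3λ) · λ^29e^(−4λ) = λ^30e^(−7λ), i.e. Gamma(shape=31, rate=7).
The mode of a Gamma(a, b) with a ≥ 1 (shape–rate) is (a−1)/b = 30/7 ≈ 4.29.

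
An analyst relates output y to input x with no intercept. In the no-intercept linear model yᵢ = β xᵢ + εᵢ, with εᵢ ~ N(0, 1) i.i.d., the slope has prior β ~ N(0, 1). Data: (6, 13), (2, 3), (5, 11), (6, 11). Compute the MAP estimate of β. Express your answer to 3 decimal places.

log p(β | y) = −Σ(yᵢ − βxᵢ)²/(2·1) − β²/(2·1) + const.
Setting the derivative to zero: Σxᵢ(yᵢ − βxᵢ)/1 − β/1 = 0, so β = Σxᵢyᵢ / (Σxᵢ² + σ²/τ²).
Σxᵢyᵢ = 6·13 + 2·3 + 5·11 + 6·11 = 205; Σxᵢ² = 101; σ²/τ² = 1.
β̂_MAP = 205 / (101 + 1) = 205/102 ≈ 2.010.

β̂_MAP = 2.010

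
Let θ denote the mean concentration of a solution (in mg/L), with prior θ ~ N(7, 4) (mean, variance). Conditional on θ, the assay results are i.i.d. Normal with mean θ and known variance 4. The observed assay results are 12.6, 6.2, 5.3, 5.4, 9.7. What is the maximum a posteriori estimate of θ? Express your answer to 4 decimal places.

n = 5; x̄ = (12.6 + 6.2 + 5.3 + 5.4 + 9.7)/5 = 39.2/5 = 7.84.
For a Normal prior and Normal likelihood with known variance, the posterior is Normal; its mode equals its mean, the precision-weighted average.
Prior precision 1/σ₀² = 1/4 = 0.25; data precision n/σ² = 5/4 = 1.25.
θ̂ = (0.25·7 + 1.25·7.84) / (0.25 + 1.25) = 11.55/1.5 = 7.7000.

θ̂_MAP = 7.7000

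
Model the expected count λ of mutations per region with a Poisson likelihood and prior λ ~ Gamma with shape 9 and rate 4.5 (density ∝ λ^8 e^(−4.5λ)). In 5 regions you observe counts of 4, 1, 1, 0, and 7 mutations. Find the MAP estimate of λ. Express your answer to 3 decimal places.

Σxᵢ = 4+1+1+0+7 = 13, with n = 5.
Posterior ∝ λ^8e^(−4.5λ) · λ^13e^(−5λ) = λ^21e^(−9.5λ), i.e. Gamma(shape=22, rate=9.5).
The mode of a Gamma(a, b) with a ≥ 1 (shape–rate) is (a−1)/b = 21/9.5 ≈ 2.211.

λ̂_MAP = 2.211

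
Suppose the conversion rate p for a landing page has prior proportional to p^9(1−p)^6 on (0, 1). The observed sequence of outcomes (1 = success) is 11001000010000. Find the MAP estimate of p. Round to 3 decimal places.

The prior density ∝ p^9(1−p)^6 is the kernel of Beta(10, 7).
Data: 4 successes in 14 trials (from the sequence). The binomial likelihood contributes p^4(1−p)^10, so the posterior is Beta(10+4, 7+10) = Beta(14, 17).
For Beta(a, b) with a, b > 1 the mode is (a−1)/(a+b−2) = 13/29 ≈ 0.448.

p̂_MAP = 0.448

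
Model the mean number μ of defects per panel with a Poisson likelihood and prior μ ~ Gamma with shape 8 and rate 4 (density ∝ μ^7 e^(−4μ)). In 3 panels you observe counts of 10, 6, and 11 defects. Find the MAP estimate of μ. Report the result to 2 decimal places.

Σxᵢ = 10+6+11 = 27, with n = 3.
Posterior ∝ μ^7e^(−4μ) · μ^27e^(−3μ) = μ^34e^(−7μ), i.e. Gamma(shape=35, rate=7).
The mode of a Gamma(a, b) with a ≥ 1 (shape–rate) is (a−1)/b = 34/7 ≈ 4.86.

μ̂_MAP = 4.86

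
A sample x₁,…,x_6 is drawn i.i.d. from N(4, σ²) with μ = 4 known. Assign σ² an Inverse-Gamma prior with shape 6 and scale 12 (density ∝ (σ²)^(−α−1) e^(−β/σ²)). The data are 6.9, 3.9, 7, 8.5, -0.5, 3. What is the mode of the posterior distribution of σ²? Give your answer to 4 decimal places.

σ̂²_MAP = 4.1460

Sum of squared deviations about the known mean: SS = (6.9−4)² + (3.9−4)² + (7−4)² + (8.5−4)² + (-0.5−4)² + (3−4)² = 58.92.
The Normal likelihood contributes (σ²)^(−n/2) exp(−SS/(2σ²)), so the posterior is Inverse-Gamma(α + n/2, β + SS/2) = Inverse-Gamma(9, 41.46).
The mode of Inverse-Gamma(a, b) is b/(a+1) = 41.46/10 ≈ 4.1460.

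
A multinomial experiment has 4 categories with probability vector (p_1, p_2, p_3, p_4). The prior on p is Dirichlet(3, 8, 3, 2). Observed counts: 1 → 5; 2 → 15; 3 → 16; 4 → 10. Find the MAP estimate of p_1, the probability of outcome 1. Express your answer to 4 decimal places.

MAP estimate: 0.1207

The posterior is Dirichlet(αᵢ + nᵢ) = Dirichlet(8, 23, 19, 12).
For a Dirichlet(a₁,…,a_K) with all aᵢ > 1, the mode has j-th component (aⱼ − 1)/(Σaᵢ − K).
Here Σaᵢ = 62 and K = 4, so p_1 = (8 − 1)/(62 − 4) = 7/58 ≈ 0.1207.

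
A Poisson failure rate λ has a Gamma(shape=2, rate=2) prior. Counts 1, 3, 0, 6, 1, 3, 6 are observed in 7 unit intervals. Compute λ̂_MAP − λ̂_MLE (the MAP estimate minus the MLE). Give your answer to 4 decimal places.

Σxᵢ = 20. Posterior is Gamma(22, 9); MAP = (22−1)/9 = 21/9 ≈ 2.33333.
MLE = x̄ = 20/7 ≈ 2.85714.
Difference = 21/9 − 20/7 = -11/21 ≈ -0.5238.

MAP − MLE = -0.5238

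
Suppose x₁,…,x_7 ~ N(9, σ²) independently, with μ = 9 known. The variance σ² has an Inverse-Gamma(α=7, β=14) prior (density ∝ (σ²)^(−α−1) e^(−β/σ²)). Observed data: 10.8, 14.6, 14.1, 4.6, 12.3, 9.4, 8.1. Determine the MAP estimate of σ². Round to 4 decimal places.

Sum of squared deviations about the known mean: SS = (10.8−9)² + (14.6−9)² + (14.1−9)² + (4.6−9)² + (12.3−9)² + (9.4−9)² + (8.1−9)² = 91.83.
The Normal likelihood contributes (σ²)^(−n/2) exp(−SS/(2σ²)), so the posterior is Inverse-Gamma(α + n/2, β + SS/2) = Inverse-Gamma(10.5, 59.915).
The mode of Inverse-Gamma(a, b) is b/(a+1) = 59.915/11.5 ≈ 5.2100.

σ̂²_MAP = 5.2100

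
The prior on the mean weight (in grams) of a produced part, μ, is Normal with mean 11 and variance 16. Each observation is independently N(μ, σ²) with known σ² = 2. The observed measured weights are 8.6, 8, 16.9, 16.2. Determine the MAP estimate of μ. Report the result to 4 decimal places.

n = 4; x̄ = (8.6 + 8 + 16.9 + 16.2)/4 = 49.7/4 = 12.425.
For a Normal prior and Normal likelihood with known variance, the posterior is Normal; its mode equals its mean, the precision-weighted average.
Prior precision 1/σ₀² = 1/16 = 0.0625; data precision n/σ² = 4/2 = 2.
μ̂ = (0.0625·11 + 2·12.425) / (0.0625 + 2) = 25.5375/2.0625 = 681/55 ≈ 12.3818.

μ̂_MAP = 12.3818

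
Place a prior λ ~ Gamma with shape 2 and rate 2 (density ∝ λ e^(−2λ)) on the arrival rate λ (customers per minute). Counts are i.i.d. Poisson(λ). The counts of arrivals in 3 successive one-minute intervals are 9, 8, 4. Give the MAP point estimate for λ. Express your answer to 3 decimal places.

λ̂_MAP = 4.400

Σxᵢ = 9+8+4 = 21, with n = 3.
Posterior ∝ λe^(−2λ) · λ^21e^(−3λ) = λ^22e^(−5λ), i.e. Gamma(shape=23, rate=5).
The mode of a Gamma(a, b) with a ≥ 1 (shape–rate) is (a−1)/b = 22/5 ≈ 4.400.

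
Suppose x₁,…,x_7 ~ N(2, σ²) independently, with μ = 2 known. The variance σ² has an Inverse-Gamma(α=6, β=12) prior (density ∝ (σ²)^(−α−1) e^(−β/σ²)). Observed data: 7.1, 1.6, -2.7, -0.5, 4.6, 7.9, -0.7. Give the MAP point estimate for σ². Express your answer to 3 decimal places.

Sum of squared deviations about the known mean: SS = (7.1−2)² + (1.6−2)² + (-2.7−2)² + (-0.5−2)² + (4.6−2)² + (7.9−2)² + (-0.7−2)² = 103.37.
The Normal likelihood contributes (σ²)^(−n/2) exp(−SS/(2σ²)), so the posterior is Inverse-Gamma(α + n/2, β + SS/2) = Inverse-Gamma(9.5, 63.685).
The mode of Inverse-Gamma(a, b) is b/(a+1) = 63.685/10.5 ≈ 6.065.

σ̂²_MAP = 6.065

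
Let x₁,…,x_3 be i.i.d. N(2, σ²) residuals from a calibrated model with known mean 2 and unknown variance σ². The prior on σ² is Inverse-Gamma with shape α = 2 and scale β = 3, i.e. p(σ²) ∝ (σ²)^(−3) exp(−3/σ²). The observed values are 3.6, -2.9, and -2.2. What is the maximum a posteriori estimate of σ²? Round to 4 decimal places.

σ̂²_MAP = 5.5789

Sum of squared deviations about the known mean: SS = (3.6−2)² + (-2.9−2)² + (-2.2−2)² = 44.21.
The Normal likelihood contributes (σ²)^(−n/2) exp(−SS/(2σ²)), so the posterior is Inverse-Gamma(α + n/2, β + SS/2) = Inverse-Gamma(3.5, 25.105).
The mode of Inverse-Gamma(a, b) is b/(a+1) = 25.105/4.5 ≈ 5.5789.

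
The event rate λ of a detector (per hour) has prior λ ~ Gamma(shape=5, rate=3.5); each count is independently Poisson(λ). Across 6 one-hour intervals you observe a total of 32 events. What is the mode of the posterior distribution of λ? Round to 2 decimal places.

λ̂_MAP = 3.79

Σxᵢ = 32, n = 6.
Posterior ∝ λ^4e^(−3.5λ) · λ^32e^(−6λ) = λ^36e^(−9.5λ), i.e. Gamma(shape=37, rate=9.5).
The mode of a Gamma(a, b) with a ≥ 1 (shape–rate) is (a−1)/b = 36/9.5 ≈ 3.79.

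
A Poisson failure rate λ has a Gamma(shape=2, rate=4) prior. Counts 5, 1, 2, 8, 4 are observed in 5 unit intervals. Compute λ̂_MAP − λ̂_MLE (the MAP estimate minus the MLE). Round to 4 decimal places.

MAP − MLE = -1.6667

Σxᵢ = 20. Posterior is Gamma(22, 9); MAP = (22−1)/9 = 21/9 ≈ 2.33333.
MLE = x̄ = 20/5 ≈ 4.00000.
Difference = 21/9 − 20/5 = -5/3 ≈ -1.6667.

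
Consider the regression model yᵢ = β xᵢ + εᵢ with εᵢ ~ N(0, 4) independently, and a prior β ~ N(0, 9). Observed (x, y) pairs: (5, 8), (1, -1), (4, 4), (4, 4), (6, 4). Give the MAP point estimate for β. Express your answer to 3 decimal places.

β̂_MAP = 1.006

log p(β | y) = −Σ(yᵢ − βxᵢ)²/(2·4) − β²/(2·9) + const.
Setting the derivative to zero: Σxᵢ(yᵢ − βxᵢ)/4 − β/9 = 0, so β = Σxᵢyᵢ / (Σxᵢ² + σ²/τ²).
Σxᵢyᵢ = 5·8 + 1·(-1) + 4·4 + 4·4 + 6·4 = 95; Σxᵢ² = 94; σ²/τ² = 4/9.
β̂_MAP = 95 / (94 + 4/9) = 95/(850/9) = 171/170 ≈ 1.006.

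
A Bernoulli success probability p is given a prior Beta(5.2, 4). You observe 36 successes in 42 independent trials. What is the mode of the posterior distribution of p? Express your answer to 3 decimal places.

Prior: Beta(5.2, 4).
Data: 36 successes in 42 trials. The binomial likelihood contributes p^36(1−p)^6, so the posterior is Beta(5.2+36, 4+6) = Beta(41.2, 10).
For Beta(a, b) with a, b > 1 the mode is (a−1)/(a+b−2) = 40.2/49.2 ≈ 0.817.

p̂_MAP = 0.817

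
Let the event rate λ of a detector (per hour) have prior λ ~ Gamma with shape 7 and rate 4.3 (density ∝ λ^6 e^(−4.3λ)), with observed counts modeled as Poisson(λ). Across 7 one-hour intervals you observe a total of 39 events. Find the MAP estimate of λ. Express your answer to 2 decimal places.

λ̂_MAP = 3.98

Σxᵢ = 39, n = 7.
Posterior ∝ λ^6e^(−4.3λ) · λ^39e^(−7λ) = λ^45e^(−11.3λ), i.e. Gamma(shape=46, rate=11.3).
The mode of a Gamma(a, b) with a ≥ 1 (shape–rate) is (a−1)/b = 45/11.3 ≈ 3.98.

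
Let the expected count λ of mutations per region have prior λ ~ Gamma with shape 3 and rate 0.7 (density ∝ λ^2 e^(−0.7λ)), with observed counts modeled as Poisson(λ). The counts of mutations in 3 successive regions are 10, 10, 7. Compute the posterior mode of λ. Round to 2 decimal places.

λ̂_MAP = 7.84

Σxᵢ = 10+10+7 = 27, with n = 3.
Posterior ∝ λ^2e^(−0.7λ) · λ^27e^(−3λ) = λ^29e^(−3.7λ), i.e. Gamma(shape=30, rate=3.7).
The mode of a Gamma(a, b) with a ≥ 1 (shape–rate) is (a−1)/b = 29/3.7 ≈ 7.84.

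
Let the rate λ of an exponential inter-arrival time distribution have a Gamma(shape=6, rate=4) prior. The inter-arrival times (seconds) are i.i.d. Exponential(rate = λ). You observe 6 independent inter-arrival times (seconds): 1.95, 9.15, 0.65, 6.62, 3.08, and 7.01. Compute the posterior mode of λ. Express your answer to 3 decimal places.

The Exponential(rate=λ) likelihood is ∝ λ^n e^(−λΣtᵢ). Here n = 6 and Σtᵢ = 1.95 + 9.15 + 0.65 + 6.62 + 3.08 + 7.01 = 28.46.
Posterior ∝ λ^5e^(−4λ) · λ^6e^(−28.46λ) = λ^11e^(−32.46λ), i.e. Gamma(12, 32.46).
Mode = (a−1)/b = 11/32.46 ≈ 0.339.

λ̂_MAP = 0.339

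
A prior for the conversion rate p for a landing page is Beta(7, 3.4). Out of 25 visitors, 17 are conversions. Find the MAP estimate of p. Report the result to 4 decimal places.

Prior: Beta(7, 3.4).
Data: 17 successes in 25 trials. The binomial likelihood contributes p^17(1−p)^8, so the posterior is Beta(7+17, 3.4+8) = Beta(24, 11.4).
For Beta(a, b) with a, b > 1 the mode is (a−1)/(a+b−2) = 23/33.4 ≈ 0.6886.

p̂_MAP = 0.6886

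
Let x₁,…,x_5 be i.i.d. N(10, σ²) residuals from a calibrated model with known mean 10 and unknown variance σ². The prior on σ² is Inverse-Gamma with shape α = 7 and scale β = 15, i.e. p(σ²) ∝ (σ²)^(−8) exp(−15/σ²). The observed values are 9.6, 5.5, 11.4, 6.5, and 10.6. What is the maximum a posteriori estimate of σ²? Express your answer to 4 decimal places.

σ̂²_MAP = 3.0943

Sum of squared deviations about the known mean: SS = (9.6−10)² + (5.5−10)² + (11.4−10)² + (6.5−10)² + (10.6−10)² = 34.98.
The Normal likelihood contributes (σ²)^(−n/2) exp(−SS/(2σ²)), so the posterior is Inverse-Gamma(α + n/2, β + SS/2) = Inverse-Gamma(9.5, 32.49).
The mode of Inverse-Gamma(a, b) is b/(a+1) = 32.49/10.5 ≈ 3.0943.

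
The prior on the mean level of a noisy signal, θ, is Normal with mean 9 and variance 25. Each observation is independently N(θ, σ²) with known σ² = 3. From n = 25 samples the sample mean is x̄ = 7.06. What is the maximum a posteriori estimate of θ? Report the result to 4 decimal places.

θ̂_MAP = 7.0693

n = 25, x̄ = 7.06.
For a Normal prior and Normal likelihood with known variance, the posterior is Normal; its mode equals its mean, the precision-weighted average.
Prior precision 1/σ₀² = 1/25 = 0.04; data precision n/σ² = 25/3.
θ̂ = (0.04·9 + (25/3)·7.06) / (0.04 + 25/3) = (8879/150)/(628/75) = 8879/1256 ≈ 7.0693.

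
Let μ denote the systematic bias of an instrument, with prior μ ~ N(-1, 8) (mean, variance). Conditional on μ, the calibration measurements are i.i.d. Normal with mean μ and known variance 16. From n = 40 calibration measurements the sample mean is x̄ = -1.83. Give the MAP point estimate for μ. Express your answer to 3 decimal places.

μ̂_MAP = -1.790

n = 40, x̄ = -1.83.
For a Normal prior and Normal likelihood with known variance, the posterior is Normal; its mode equals its mean, the precision-weighted average.
Prior precision 1/σ₀² = 1/8 = 0.125; data precision n/σ² = 40/16 = 2.5.
μ̂ = (0.125·(-1) + 2.5·(-1.83)) / (0.125 + 2.5) = (-4.7)/2.625 = -188/105 ≈ -1.790.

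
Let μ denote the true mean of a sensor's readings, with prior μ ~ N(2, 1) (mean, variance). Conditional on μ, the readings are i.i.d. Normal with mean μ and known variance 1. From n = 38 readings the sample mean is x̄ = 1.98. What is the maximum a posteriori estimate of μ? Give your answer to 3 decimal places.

n = 38, x̄ = 1.98.
For a Normal prior and Normal likelihood with known variance, the posterior is Normal; its mode equals its mean, the precision-weighted average.
Prior precision 1/σ₀² = 1/1 = 1; data precision n/σ² = 38/1 = 38.
μ̂ = (1·2 + 38·1.98) / (1 + 38) = 77.24/39 = 1931/975 ≈ 1.981.

μ̂_MAP = 1.981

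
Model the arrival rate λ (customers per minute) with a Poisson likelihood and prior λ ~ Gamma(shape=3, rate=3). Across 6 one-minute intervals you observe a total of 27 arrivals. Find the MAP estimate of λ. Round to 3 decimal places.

λ̂_MAP = 3.222

Σxᵢ = 27, n = 6.
Posterior ∝ λ^2e^(−3λ) · λ^27e^(−6λ) = λ^29e^(−9λ), i.e. Gamma(shape=30, rate=9).
The mode of a Gamma(a, b) with a ≥ 1 (shape–rate) is (a−1)/b = 29/9 ≈ 3.222.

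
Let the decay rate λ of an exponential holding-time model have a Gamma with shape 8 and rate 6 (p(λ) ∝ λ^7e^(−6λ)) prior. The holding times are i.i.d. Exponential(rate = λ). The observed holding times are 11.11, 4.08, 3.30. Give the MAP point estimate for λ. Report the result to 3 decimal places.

λ̂_MAP = 0.408

The Exponential(rate=λ) likelihood is ∝ λ^n e^(−λΣtᵢ). Here n = 3 and Σtᵢ = 11.11 + 4.08 + 3.30 = 18.49.
Posterior ∝ λ^7e^(−6λ) · λ^3e^(−18.49λ) = λ^10e^(−24.49λ), i.e. Gamma(11, 24.49).
Mode = (a−1)/b = 10/24.49 ≈ 0.408.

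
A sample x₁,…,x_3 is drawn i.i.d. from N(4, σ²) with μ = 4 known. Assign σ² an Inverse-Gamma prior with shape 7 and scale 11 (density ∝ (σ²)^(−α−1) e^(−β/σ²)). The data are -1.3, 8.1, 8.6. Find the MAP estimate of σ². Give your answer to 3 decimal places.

Sum of squared deviations about the known mean: SS = (-1.3−4)² + (8.1−4)² + (8.6−4)² = 66.06.
The Normal likelihood contributes (σ²)^(−n/2) exp(−SS/(2σ²)), so the posterior is Inverse-Gamma(α + n/2, β + SS/2) = Inverse-Gamma(8.5, 44.03).
The mode of Inverse-Gamma(a, b) is b/(a+1) = 44.03/9.5 ≈ 4.635.

σ̂²_MAP = 4.635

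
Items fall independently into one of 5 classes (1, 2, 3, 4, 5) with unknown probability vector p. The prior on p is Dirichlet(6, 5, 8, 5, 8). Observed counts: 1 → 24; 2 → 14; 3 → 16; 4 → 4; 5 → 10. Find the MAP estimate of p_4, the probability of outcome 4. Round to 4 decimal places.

MAP estimate: 0.0842

The posterior is Dirichlet(αᵢ + nᵢ) = Dirichlet(30, 19, 24, 9, 18).
For a Dirichlet(a₁,…,a_K) with all aᵢ > 1, the mode has j-th component (aⱼ − 1)/(Σaᵢ − K).
Here Σaᵢ = 100 and K = 5, so p_4 = (9 − 1)/(100 − 5) = 8/95 ≈ 0.0842.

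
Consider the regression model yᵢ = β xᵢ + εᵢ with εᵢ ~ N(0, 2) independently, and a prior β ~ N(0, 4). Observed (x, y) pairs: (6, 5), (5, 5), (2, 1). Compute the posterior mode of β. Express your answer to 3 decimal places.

log p(β | y) = −Σ(yᵢ − βxᵢ)²/(2·2) − β²/(2·4) + const.
Setting the derivative to zero: Σxᵢ(yᵢ − βxᵢ)/2 − β/4 = 0, so β = Σxᵢyᵢ / (Σxᵢ² + σ²/τ²).
Σxᵢyᵢ = 6·5 + 5·5 + 2·1 = 57; Σxᵢ² = 65; σ²/τ² = 0.5.
β̂_MAP = 57 / (65 + 0.5) = 57/65.5 ≈ 0.870.

β̂_MAP = 0.870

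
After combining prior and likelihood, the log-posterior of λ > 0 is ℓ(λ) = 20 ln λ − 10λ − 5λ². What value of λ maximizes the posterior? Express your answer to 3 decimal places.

ℓ'(λ) = 20/λ − 10 − 10λ. Setting this to zero and multiplying by λ: 10λ² + 10λ − 20 = 0.
λ = (−10 + √(10² + 4·10·20)) / (2·10) = (−10 + √900) / 20 = (−10 + 30)/20 = 1.
ℓ''(λ) = −20/λ² − 10 < 0, confirming a maximum.

λ̂_MAP = 1.000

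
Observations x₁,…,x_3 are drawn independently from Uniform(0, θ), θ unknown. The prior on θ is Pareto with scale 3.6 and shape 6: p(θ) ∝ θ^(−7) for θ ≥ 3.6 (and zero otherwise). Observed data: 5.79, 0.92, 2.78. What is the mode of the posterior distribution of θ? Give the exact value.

θ̂_MAP = 5.79

The Uniform(0, θ) likelihood is θ^(−n) for θ ≥ max(xᵢ), zero otherwise. Here max(xᵢ) = 5.79.
Posterior ∝ θ^(−7) · θ^(−3) = θ^(−10) on θ ≥ max(3.6, 5.79) = 5.79.
This density is strictly decreasing in θ, so the posterior mode lies at the lower boundary of the support.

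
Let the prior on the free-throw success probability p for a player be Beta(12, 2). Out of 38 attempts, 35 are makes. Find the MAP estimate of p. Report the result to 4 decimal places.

p̂_MAP = 0.9200

Prior: Beta(12, 2).
Data: 35 successes in 38 trials. The binomial likelihood contributes p^35(1−p)^3, so the posterior is Beta(12+35, 2+3) = Beta(47, 5).
For Beta(a, b) with a, b > 1 the mode is (a−1)/(a+b−2) = 46/50 ≈ 0.9200.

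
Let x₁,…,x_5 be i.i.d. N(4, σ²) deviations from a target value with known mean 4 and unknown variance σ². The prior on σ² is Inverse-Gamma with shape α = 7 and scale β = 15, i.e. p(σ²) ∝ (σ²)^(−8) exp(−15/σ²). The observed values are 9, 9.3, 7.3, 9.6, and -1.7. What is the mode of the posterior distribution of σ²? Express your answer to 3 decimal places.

σ̂²_MAP = 7.516

Sum of squared deviations about the known mean: SS = (9−4)² + (9.3−4)² + (7.3−4)² + (9.6−4)² + (-1.7−4)² = 127.83.
The Normal likelihood contributes (σ²)^(−n/2) exp(−SS/(2σ²)), so the posterior is Inverse-Gamma(α + n/2, β + SS/2) = Inverse-Gamma(9.5, 78.915).
The mode of Inverse-Gamma(a, b) is b/(a+1) = 78.915/10.5 ≈ 7.516.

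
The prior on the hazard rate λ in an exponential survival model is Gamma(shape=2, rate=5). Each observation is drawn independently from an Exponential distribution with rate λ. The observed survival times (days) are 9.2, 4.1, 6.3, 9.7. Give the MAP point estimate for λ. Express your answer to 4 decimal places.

The Exponential(rate=λ) likelihood is ∝ λ^n e^(−λΣtᵢ). Here n = 4 and Σtᵢ = 9.2 + 4.1 + 6.3 + 9.7 = 29.3.
Posterior ∝ λe^(−5λ) · λ^4e^(−29.3λ) = λ^5e^(−34.3λ), i.e. Gamma(6, 34.3).
Mode = (a−1)/b = 5/34.3 ≈ 0.1458.

λ̂_MAP = 0.1458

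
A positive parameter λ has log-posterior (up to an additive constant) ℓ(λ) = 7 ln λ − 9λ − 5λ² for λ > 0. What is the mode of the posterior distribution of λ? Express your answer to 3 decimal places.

λ̂_MAP = 0.500

ℓ'(λ) = 7/λ − 9 − 10λ. Setting this to zero and multiplying by λ: 10λ² + 9λ − 7 = 0.
λ = (−9 + √(9² + 4·10·7)) / (2·10) = (−9 + √361) / 20 = (−9 + 19)/20 = 1/2.
ℓ''(λ) = −7/λ² − 10 < 0, confirming a maximum.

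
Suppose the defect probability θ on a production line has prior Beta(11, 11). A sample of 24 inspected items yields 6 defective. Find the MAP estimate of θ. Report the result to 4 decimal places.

Prior: Beta(11, 11).
Data: 6 successes in 24 trials. The binomial likelihood contributes θ^6(1−θ)^18, so the posterior is Beta(11+6, 11+18) = Beta(17, 29).
For Beta(a, b) with a, b > 1 the mode is (a−1)/(a+b−2) = 16/44 ≈ 0.3636.

θ̂_MAP = 0.3636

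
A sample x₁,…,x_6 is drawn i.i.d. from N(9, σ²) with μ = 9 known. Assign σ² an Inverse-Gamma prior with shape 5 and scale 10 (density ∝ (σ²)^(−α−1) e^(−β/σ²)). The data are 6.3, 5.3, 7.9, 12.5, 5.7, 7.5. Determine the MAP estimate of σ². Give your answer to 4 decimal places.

Sum of squared deviations about the known mean: SS = (6.3−9)² + (5.3−9)² + (7.9−9)² + (12.5−9)² + (5.7−9)² + (7.5−9)² = 47.58.
The Normal likelihood contributes (σ²)^(−n/2) exp(−SS/(2σ²)), so the posterior is Inverse-Gamma(α + n/2, β + SS/2) = Inverse-Gamma(8, 33.79).
The mode of Inverse-Gamma(a, b) is b/(a+1) = 33.79/9 ≈ 3.7544.

σ̂²_MAP = 3.7544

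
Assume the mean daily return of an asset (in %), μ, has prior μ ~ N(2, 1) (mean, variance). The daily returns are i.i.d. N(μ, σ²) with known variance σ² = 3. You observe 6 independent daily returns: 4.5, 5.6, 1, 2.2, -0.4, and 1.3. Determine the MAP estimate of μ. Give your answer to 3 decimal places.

μ̂_MAP = 2.244

n = 6; x̄ = (4.5 + 5.6 + 1 + 2.2 + (-0.4) + 1.3)/6 = 14.2/6 = 71/30 ≈ 2.3667.
For a Normal prior and Normal likelihood with known variance, the posterior is Normal; its mode equals its mean, the precision-weighted average.
Prior precision 1/σ₀² = 1/1 = 1; data precision n/σ² = 6/3 = 2.
μ̂ = (1·2 + 2·(71/30)) / (1 + 2) = (101/15)/3 = 101/45 ≈ 2.244.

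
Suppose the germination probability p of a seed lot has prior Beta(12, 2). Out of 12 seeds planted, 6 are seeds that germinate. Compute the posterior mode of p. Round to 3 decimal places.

p̂_MAP = 0.708

Prior: Beta(12, 2).
Data: 6 successes in 12 trials. The binomial likelihood contributes p^6(1−p)^6, so the posterior is Beta(12+6, 2+6) = Beta(18, 8).
For Beta(a, b) with a, b > 1 the mode is (a−1)/(a+b−2) = 17/24 ≈ 0.708.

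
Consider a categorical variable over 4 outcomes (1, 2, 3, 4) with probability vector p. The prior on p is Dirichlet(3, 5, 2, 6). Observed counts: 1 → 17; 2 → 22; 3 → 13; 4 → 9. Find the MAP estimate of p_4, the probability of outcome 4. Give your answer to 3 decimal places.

MAP estimate: 0.192

The posterior is Dirichlet(αᵢ + nᵢ) = Dirichlet(20, 27, 15, 15).
For a Dirichlet(a₁,…,a_K) with all aᵢ > 1, the mode has j-th component (aⱼ − 1)/(Σaᵢ − K).
Here Σaᵢ = 77 and K = 4, so p_4 = (15 − 1)/(77 − 4) = 14/73 ≈ 0.192.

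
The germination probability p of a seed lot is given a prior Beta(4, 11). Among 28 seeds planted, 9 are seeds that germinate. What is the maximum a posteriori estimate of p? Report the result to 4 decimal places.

Prior: Beta(4, 11).
Data: 9 successes in 28 trials. The binomial likelihood contributes p^9(1−p)^19, so the posterior is Beta(4+9, 11+19) = Beta(13, 30).
For Beta(a, b) with a, b > 1 the mode is (a−1)/(a+b−2) = 12/41 ≈ 0.2927.

p̂_MAP = 0.2927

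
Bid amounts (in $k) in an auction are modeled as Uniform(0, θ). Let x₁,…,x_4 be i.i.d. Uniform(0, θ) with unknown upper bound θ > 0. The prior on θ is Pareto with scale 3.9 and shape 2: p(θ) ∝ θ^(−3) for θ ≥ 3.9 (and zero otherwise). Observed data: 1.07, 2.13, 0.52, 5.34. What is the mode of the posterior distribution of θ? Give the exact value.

The Uniform(0, θ) likelihood is θ^(−n) for θ ≥ max(xᵢ), zero otherwise. Here max(xᵢ) = 5.34.
Posterior ∝ θ^(−3) · θ^(−4) = θ^(−7) on θ ≥ max(3.9, 5.34) = 5.34.
This density is strictly decreasing in θ, so the posterior mode lies at the lower boundary of the support.

θ̂_MAP = 5.34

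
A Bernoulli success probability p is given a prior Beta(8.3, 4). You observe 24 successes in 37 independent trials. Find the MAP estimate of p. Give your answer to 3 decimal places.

Prior: Beta(8.3, 4).
Data: 24 successes in 37 trials. The binomial likelihood contributes p^24(1−p)^13, so the posterior is Beta(8.3+24, 4+13) = Beta(32.3, 17).
For Beta(a, b) with a, b > 1 the mode is (a−1)/(a+b−2) = 31.3/47.3 ≈ 0.662.

p̂_MAP = 0.662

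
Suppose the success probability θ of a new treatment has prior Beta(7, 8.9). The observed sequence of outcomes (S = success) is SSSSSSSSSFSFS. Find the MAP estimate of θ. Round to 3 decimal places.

Prior: Beta(7, 8.9).
Data: 11 successes in 13 trials (from the sequence). The binomial likelihood contributes θ^11(1−θ)^2, so the posterior is Beta(7+11, 8.9+2) = Beta(18, 10.9).
For Beta(a, b) with a, b > 1 the mode is (a−1)/(a+b−2) = 17/26.9 ≈ 0.632.

θ̂_MAP = 0.632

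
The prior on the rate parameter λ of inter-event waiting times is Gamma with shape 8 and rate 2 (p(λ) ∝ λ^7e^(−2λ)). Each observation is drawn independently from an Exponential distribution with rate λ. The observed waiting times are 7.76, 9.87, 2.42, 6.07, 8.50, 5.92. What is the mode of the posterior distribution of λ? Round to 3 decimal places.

The Exponential(rate=λ) likelihood is ∝ λ^n e^(−λΣtᵢ). Here n = 6 and Σtᵢ = 7.76 + 9.87 + 2.42 + 6.07 + 8.50 + 5.92 = 40.54.
Posterior ∝ λ^7e^(−2λ) · λ^6e^(−40.54λ) = λ^13e^(−42.54λ), i.e. Gamma(14, 42.54).
Mode = (a−1)/b = 13/42.54 ≈ 0.306.

λ̂_MAP = 0.306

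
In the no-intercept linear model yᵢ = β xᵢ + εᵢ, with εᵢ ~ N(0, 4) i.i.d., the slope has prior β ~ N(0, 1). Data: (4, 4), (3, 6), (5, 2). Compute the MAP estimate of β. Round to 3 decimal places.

β̂_MAP = 0.815

log p(β | y) = −Σ(yᵢ − βxᵢ)²/(2·4) − β²/(2·1) + const.
Setting the derivative to zero: Σxᵢ(yᵢ − βxᵢ)/4 − β/1 = 0, so β = Σxᵢyᵢ / (Σxᵢ² + σ²/τ²).
Σxᵢyᵢ = 4·4 + 3·6 + 5·2 = 44; Σxᵢ² = 50; σ²/τ² = 4.
β̂_MAP = 44 / (50 + 4) = 44/54 ≈ 0.815.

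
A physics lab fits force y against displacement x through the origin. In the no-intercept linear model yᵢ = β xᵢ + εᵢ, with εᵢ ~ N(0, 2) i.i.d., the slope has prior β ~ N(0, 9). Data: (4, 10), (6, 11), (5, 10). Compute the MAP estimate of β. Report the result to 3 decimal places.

log p(β | y) = −Σ(yᵢ − βxᵢ)²/(2·2) − β²/(2·9) + const.
Setting the derivative to zero: Σxᵢ(yᵢ − βxᵢ)/2 − β/9 = 0, so β = Σxᵢyᵢ / (Σxᵢ² + σ²/τ²).
Σxᵢyᵢ = 4·10 + 6·11 + 5·10 = 156; Σxᵢ² = 77; σ²/τ² = 2/9.
β̂_MAP = 156 / (77 + 2/9) = 156/(695/9) = 1404/695 ≈ 2.020.

β̂_MAP = 2.020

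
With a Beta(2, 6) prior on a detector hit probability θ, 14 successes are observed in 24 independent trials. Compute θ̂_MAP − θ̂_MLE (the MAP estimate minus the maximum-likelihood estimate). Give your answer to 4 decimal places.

Posterior is Beta(16, 16); MAP = (16−1)/(32−2) = 15/30 ≈ 0.50000.
MLE ignores the prior: θ̂_MLE = k/n = 14/24 ≈ 0.58333.
Difference = 15/30 − 14/24 = -1/12 ≈ -0.0833.

MAP − MLE = -0.0833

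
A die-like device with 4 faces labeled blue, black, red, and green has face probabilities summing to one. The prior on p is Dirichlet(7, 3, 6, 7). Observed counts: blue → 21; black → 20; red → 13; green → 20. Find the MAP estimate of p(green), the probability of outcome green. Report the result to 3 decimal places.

MAP estimate of p(green) = 0.280

The posterior is Dirichlet(αᵢ + nᵢ) = Dirichlet(28, 23, 19, 27).
For a Dirichlet(a₁,…,a_K) with all aᵢ > 1, the mode has j-th component (aⱼ − 1)/(Σaᵢ − K).
Here Σaᵢ = 97 and K = 4, so p(green) = (27 − 1)/(97 − 4) = 26/93 ≈ 0.280.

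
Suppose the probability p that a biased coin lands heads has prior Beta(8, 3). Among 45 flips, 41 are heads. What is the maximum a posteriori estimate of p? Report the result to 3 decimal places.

Prior: Beta(8, 3).
Data: 41 successes in 45 trials. The binomial likelihood contributes p^41(1−p)^4, so the posterior is Beta(8+41, 3+4) = Beta(49, 7).
For Beta(a, b) with a, b > 1 the mode is (a−1)/(a+b−2) = 48/54 ≈ 0.889.

p̂_MAP = 0.889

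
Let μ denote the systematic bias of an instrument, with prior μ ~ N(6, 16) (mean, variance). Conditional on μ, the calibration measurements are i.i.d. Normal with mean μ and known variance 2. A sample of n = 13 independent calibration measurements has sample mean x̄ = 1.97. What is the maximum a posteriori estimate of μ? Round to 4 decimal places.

n = 13, x̄ = 1.97.
For a Normal prior and Normal likelihood with known variance, the posterior is Normal; its mode equals its mean, the precision-weighted average.
Prior precision 1/σ₀² = 1/16 = 0.0625; data precision n/σ² = 13/2 = 6.5.
μ̂ = (0.0625·6 + 6.5·1.97) / (0.0625 + 6.5) = 13.18/6.5625 = 5272/2625 ≈ 2.0084.

μ̂_MAP = 2.0084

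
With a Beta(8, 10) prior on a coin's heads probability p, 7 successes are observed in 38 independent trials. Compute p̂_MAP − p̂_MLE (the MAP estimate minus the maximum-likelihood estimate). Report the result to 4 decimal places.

MAP − MLE = 0.0750

Posterior is Beta(15, 41); MAP = (15−1)/(56−2) = 14/54 ≈ 0.25926.
MLE ignores the prior: p̂_MLE = k/n = 7/38 ≈ 0.18421.
Difference = 14/54 − 7/38 = 77/1026 ≈ 0.0750.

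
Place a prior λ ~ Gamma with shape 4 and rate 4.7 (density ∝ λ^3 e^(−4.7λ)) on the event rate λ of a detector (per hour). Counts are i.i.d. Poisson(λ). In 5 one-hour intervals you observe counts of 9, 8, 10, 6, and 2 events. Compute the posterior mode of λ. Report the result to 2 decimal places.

λ̂_MAP = 3.92

Σxᵢ = 9+8+10+6+2 = 35, with n = 5.
Posterior ∝ λ^3e^(−4.7λ) · λ^35e^(−5λ) = λ^38e^(−9.7λ), i.e. Gamma(shape=39, rate=9.7).
The mode of a Gamma(a, b) with a ≥ 1 (shape–rate) is (a−1)/b = 38/9.7 ≈ 3.92.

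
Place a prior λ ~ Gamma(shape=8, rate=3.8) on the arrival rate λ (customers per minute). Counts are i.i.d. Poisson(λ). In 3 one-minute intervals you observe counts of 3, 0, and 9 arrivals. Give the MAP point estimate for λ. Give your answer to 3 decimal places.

λ̂_MAP = 2.794

Σxᵢ = 3+0+9 = 12, with n = 3.
Posterior ∝ λ^7e^(−3.8λ) · λ^12e^(−3λ) = λ^19e^(−6.8λ), i.e. Gamma(shape=20, rate=6.8).
The mode of a Gamma(a, b) with a ≥ 1 (shape–rate) is (a−1)/b = 19/6.8 ≈ 2.794.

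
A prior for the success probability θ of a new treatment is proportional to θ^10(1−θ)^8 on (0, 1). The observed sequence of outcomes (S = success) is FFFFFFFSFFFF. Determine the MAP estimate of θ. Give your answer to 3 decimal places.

The prior density ∝ θ^10(1−θ)^8 is the kernel of Beta(11, 9).
Data: 1 success in 12 trials (from the sequence). The binomial likelihood contributes θ(1−θ)^11, so the posterior is Beta(11+1, 9+11) = Beta(12, 20).
For Beta(a, b) with a, b > 1 the mode is (a−1)/(a+b−2) = 11/30 ≈ 0.367.

θ̂_MAP = 0.367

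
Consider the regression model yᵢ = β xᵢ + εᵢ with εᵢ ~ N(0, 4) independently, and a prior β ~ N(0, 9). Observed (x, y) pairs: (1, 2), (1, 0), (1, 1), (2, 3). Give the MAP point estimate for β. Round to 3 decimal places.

β̂_MAP = 1.209

log p(β | y) = −Σ(yᵢ − βxᵢ)²/(2·4) − β²/(2·9) + const.
Setting the derivative to zero: Σxᵢ(yᵢ − βxᵢ)/4 − β/9 = 0, so β = Σxᵢyᵢ / (Σxᵢ² + σ²/τ²).
Σxᵢyᵢ = 1·2 + 1·0 + 1·1 + 2·3 = 9; Σxᵢ² = 7; σ²/τ² = 4/9.
β̂_MAP = 9 / (7 + 4/9) = 9/(67/9) = 81/67 ≈ 1.209.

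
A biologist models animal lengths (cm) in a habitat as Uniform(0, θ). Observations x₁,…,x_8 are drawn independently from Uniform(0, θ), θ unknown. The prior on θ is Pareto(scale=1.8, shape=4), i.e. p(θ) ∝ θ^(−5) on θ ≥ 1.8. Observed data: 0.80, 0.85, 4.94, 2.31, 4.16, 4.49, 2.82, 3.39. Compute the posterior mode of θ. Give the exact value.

θ̂_MAP = 4.94

The Uniform(0, θ) likelihood is θ^(−n) for θ ≥ max(xᵢ), zero otherwise. Here max(xᵢ) = 4.94.
Posterior ∝ θ^(−5) · θ^(−8) = θ^(−13) on θ ≥ max(1.8, 4.94) = 4.94.
This density is strictly decreasing in θ, so the posterior mode lies at the lower boundary of the support.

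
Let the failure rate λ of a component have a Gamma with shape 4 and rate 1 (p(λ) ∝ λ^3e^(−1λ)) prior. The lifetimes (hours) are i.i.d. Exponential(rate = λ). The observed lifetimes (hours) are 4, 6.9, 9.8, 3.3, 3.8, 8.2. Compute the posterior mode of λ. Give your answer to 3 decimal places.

λ̂_MAP = 0.243

The Exponential(rate=λ) likelihood is ∝ λ^n e^(−λΣtᵢ). Here n = 6 and Σtᵢ = 4 + 6.9 + 9.8 + 3.3 + 3.8 + 8.2 = 36.
Posterior ∝ λ^3e^(−1λ) · λ^6e^(−36λ) = λ^9e^(−37λ), i.e. Gamma(10, 37).
Mode = (a−1)/b = 9/37 ≈ 0.243.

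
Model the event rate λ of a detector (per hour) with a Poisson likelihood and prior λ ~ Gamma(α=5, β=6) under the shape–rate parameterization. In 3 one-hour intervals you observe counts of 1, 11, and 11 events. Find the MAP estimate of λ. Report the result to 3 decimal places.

Σxᵢ = 1+11+11 = 23, with n = 3.
Posterior ∝ λ^4e^(−6λ) · λ^23e^(−3λ) = λ^27e^(−9λ), i.e. Gamma(shape=28, rate=9).
The mode of a Gamma(a, b) with a ≥ 1 (shape–rate) is (a−1)/b = 27/9 ≈ 3.000.

λ̂_MAP = 3.000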